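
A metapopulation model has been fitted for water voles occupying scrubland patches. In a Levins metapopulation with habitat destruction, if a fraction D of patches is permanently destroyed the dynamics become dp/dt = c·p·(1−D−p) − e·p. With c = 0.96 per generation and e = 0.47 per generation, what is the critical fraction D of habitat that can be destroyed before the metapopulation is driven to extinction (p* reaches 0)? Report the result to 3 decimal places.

The nontrivial equilibrium is p* = (1−D) − e/c; extinction occurs when this hits zero.
So D_crit = 1 − e/c = 1 − 0.47/0.96 = 1 − 0.4896 = 0.5104.
Note this equals the original equilibrium occupancy — the Levins extinction-debt result.

0.510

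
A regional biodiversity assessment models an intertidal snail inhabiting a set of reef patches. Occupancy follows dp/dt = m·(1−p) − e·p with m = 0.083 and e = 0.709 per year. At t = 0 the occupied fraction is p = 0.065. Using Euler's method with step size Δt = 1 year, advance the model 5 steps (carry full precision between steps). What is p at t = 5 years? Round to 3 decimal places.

Update rule: p ← p + [m·(1−p) − e·p]·Δt with Δt = 1.
step 1: Δp = +0.03152, p = 0.09652
step 2: Δp = +0.00656, p = 0.10308
step 3: Δp = +0.00136, p = 0.10444
step 4: Δp = +0.00028, p = 0.10472
step 5: Δp = +0.00006, p = 0.10478

0.105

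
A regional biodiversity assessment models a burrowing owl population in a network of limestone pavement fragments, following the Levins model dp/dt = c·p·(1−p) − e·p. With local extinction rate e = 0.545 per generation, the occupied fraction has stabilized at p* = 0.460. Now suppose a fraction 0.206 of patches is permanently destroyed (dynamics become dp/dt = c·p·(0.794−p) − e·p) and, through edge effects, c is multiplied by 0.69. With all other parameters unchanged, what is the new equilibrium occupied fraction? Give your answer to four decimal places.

0.0114

Balance c(1−p*) = e gives c = e/(1 − 0.46000) = 0.545/0.54000 = 1.00926.
New p* = 0.794 − e/c = 0.794 − 0.54500/0.69639 = 0.01139.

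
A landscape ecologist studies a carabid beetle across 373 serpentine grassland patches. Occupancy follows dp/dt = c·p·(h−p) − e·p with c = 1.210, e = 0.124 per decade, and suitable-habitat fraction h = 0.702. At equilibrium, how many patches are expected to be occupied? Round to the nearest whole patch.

224

p* = h − e/c = 0.702 − 0.1025 = 0.5995.
Expected occupied patches = N × p* = 373 × 0.5995 = 223.62 ≈ 224.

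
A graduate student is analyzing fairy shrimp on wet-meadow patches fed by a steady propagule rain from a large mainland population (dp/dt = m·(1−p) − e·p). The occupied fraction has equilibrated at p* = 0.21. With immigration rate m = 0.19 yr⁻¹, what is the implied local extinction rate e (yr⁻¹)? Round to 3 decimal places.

At equilibrium m(1−p*) = e·p*, so e = m(1−p*)/p*.
e = 0.19 × 0.7900 / 0.21 = 0.7148.

0.715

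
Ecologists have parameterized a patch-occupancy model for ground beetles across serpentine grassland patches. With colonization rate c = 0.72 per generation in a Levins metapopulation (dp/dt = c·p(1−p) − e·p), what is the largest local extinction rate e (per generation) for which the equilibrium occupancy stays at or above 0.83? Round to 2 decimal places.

0.12

1 − e/c ≥ 0.83 ⇒ e ≤ c(1 − 0.83) = 0.72 × 0.1700.
e_max = 0.1224.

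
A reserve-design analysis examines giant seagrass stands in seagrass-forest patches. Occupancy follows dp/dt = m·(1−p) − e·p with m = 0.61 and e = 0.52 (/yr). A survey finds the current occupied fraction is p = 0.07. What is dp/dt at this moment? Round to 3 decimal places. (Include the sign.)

Colonization term: m·(1−p) = 0.61×0.9300 = 0.56730.
Extinction term: e·p = 0.03640.
dp/dt = 0.56730 − 0.03640 = 0.53090.

0.531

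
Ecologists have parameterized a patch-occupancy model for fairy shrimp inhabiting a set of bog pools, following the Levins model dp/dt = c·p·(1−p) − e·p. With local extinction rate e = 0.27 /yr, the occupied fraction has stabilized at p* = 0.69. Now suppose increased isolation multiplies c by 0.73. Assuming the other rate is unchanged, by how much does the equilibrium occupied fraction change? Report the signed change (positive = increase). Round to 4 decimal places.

Balance c(1−p*) = e gives c = e/(1 − 0.69000) = 0.27/0.31000 = 0.87097.
New p* = 1 − e/c = 1 − 0.27000/0.63581 = 0.57534.
Δp* = 0.57534 − 0.69000 = -0.11466.

-0.1147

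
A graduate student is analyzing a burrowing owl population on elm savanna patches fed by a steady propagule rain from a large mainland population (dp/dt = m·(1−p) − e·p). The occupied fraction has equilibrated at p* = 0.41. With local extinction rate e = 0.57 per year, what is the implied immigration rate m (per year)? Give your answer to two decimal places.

0.40

At equilibrium m(1−p*) = e·p*, so m = e·p*/(1−p*).
m = 0.57 × 0.41 / 0.5900 = 0.2337/0.5900 = 0.3961.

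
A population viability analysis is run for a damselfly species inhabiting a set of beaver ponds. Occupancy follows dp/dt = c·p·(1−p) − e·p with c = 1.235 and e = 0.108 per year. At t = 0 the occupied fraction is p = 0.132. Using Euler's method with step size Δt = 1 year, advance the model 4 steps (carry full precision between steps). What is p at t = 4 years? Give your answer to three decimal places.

0.893

Update rule: p ← p + [c·p·(1−p) − e·p]·Δt with Δt = 1.
  1  |  dp/dt·Δt = +0.127245  |  p_1 = 0.259245
  2  |  dp/dt·Δt = +0.209167  |  p_2 = 0.468413
  3  |  dp/dt·Δt = +0.256929  |  p_3 = 0.725342
  4  |  dp/dt·Δt = +0.167701  |  p_4 = 0.893043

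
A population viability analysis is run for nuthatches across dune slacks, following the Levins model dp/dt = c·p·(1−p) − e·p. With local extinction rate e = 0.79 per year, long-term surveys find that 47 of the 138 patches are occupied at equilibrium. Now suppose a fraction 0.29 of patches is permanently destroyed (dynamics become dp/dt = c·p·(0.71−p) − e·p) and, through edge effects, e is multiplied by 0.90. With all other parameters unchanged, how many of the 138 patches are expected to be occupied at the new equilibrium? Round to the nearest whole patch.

Observed p* = 47/138 = 0.34058.
Balance c(1−p*) = e gives c = e/(1 − 0.34058) = 0.79/0.65942 = 1.19802.
New p* = 0.71 − e/c = 0.71 − 0.71100/1.19802 = 0.11652.
Expected occupied = 138 × 0.11652 = 16.08 ≈ 16.

16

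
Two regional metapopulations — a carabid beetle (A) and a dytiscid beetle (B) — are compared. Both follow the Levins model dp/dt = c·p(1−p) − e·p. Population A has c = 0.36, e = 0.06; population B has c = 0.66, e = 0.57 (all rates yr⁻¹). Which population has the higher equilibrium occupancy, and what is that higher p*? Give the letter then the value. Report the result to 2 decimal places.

A: p*_A = 1 − 0.06/0.36 = 0.8333.
B: p*_B = 1 − 0.57/0.66 = 0.1364.
A is higher at 0.8333.

A, 0.83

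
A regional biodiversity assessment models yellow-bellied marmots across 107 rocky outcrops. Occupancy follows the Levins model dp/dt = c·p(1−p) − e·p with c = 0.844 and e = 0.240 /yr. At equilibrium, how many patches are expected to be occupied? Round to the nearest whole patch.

77

p* = 1 − e/c = 1 − 0.240/0.844 = 0.7156.
Expected occupied patches = N × p* = 107 × 0.7156 = 76.57 ≈ 77.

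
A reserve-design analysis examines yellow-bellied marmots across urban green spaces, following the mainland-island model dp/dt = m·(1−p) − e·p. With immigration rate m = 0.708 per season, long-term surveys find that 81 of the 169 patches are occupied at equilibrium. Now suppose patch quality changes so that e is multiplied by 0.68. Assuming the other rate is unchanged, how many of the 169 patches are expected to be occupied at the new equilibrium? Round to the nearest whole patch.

97

Observed p* = 81/169 = 0.47929.
Balance m(1−p*) = e·p* gives e = m(1−p*)/p* = 0.708×0.52071/0.47929 = 0.76919.
New p* = m/(m+e) = 0.70800/(0.70800+0.52305) = 0.57512.
Expected occupied = 169 × 0.57512 = 97.20 ≈ 97.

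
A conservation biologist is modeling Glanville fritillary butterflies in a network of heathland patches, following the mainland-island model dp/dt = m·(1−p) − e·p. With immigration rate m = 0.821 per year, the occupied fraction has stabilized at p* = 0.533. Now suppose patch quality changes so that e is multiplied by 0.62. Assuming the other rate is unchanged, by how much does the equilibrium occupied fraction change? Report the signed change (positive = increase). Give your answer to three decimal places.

0.115

Balance m(1−p*) = e·p* gives e = m(1−p*)/p* = 0.821×0.46700/0.53300 = 0.71934.
New p* = m/(m+e) = 0.82100/(0.82100+0.44599) = 0.64799.
Δp* = 0.64799 − 0.53300 = +0.11499.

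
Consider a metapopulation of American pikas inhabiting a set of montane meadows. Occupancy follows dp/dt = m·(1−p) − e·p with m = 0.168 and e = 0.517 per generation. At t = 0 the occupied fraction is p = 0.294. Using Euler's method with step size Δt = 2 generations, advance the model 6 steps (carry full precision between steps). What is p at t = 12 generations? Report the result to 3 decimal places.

0.245

Update rule: p ← p + [m·(1−p) − e·p]·Δt with Δt = 2.
  1  |  dp/dt·Δt = -0.066780  |  p_1 = 0.227220
  2  |  dp/dt·Δt = +0.024709  |  p_2 = 0.251929
  3  |  dp/dt·Δt = -0.009142  |  p_3 = 0.242786
  4  |  dp/dt·Δt = +0.003383  |  p_4 = 0.246169
  5  |  dp/dt·Δt = -0.001252  |  p_5 = 0.244917
  6  |  dp/dt·Δt = +0.000463  |  p_6 = 0.245381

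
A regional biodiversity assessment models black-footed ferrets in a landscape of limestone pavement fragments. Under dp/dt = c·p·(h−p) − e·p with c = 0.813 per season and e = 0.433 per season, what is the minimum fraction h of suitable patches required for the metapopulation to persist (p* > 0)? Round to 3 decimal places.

p* = h − e/c is positive only when h > e/c.
h_min = e/c = 0.433/0.813 = 0.5326.

0.533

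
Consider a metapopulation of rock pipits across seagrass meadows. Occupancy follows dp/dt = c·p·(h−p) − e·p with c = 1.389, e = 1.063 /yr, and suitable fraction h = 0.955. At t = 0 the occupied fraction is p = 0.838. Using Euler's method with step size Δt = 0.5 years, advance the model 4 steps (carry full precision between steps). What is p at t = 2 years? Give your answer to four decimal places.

Update rule: p ← p + [c·p·(h−p) − e·p]·Δt with Δt = 0.5.
step 1: Δp = -0.37730, p = 0.46070
step 2: Δp = -0.08671, p = 0.37399
step 3: Δp = -0.04787, p = 0.32612
step 4: Δp = -0.03090, p = 0.29522

0.2952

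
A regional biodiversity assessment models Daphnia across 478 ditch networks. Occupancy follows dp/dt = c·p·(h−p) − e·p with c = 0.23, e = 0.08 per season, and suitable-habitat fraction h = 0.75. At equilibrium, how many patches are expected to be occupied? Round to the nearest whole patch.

p* = h − e/c = 0.75 − 0.3478 = 0.4022.
Expected occupied patches = N × p* = 478 × 0.4022 = 192.24 ≈ 192.

192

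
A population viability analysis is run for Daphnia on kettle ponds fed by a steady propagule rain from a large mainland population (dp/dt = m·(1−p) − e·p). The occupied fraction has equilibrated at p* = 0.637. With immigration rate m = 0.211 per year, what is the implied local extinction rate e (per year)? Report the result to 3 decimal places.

At equilibrium m(1−p*) = e·p*, so e = m(1−p*)/p*.
e = 0.211 × 0.3630 / 0.637 = 0.1202.

0.120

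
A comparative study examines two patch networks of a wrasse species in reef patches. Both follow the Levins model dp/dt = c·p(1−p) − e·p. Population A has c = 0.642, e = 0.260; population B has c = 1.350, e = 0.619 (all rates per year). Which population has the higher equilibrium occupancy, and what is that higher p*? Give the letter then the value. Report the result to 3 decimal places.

A, 0.595

A: p*_A = 1 − 0.260/0.642 = 0.5950.
B: p*_B = 1 − 0.619/1.350 = 0.5415.
A is higher at 0.5950.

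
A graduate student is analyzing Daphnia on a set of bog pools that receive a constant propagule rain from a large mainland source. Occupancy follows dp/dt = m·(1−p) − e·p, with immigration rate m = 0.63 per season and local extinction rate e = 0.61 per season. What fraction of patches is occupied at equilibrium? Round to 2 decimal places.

0.51

At equilibrium the propagule rain into empty patches balances local extinction: m(1−p*) = e·p*.
p* = m/(m+e) = 0.63/(0.63+0.61) = 0.63/1.2400 = 0.5081.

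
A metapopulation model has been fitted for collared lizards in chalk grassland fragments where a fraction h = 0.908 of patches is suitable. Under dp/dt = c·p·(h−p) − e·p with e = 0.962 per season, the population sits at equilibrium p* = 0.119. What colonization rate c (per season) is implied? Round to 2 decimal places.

At equilibrium c(h−p*) = e, so c = e/(h−p*).
c = 0.962/(0.908 − 0.119) = 0.962/0.7890 = 1.2193.

1.22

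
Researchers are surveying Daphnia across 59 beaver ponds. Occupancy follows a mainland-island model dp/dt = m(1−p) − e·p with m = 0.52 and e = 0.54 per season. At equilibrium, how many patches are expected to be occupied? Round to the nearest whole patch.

p* = m/(m+e) = 0.52/1.0600 = 0.4906.
Expected occupied patches = N × p* = 59 × 0.4906 = 28.94 ≈ 29.

29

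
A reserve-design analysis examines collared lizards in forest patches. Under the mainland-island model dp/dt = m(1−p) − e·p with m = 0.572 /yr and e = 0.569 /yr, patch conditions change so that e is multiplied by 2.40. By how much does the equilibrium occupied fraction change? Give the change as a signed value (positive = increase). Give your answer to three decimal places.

Before: p* = 0.572/(0.572+0.569) = 0.5013.
After: m = 0.572, e = 1.3656; p* = 0.572/1.9376 = 0.2952.
Δp* = 0.2952 − 0.5013 = -0.2061.

-0.206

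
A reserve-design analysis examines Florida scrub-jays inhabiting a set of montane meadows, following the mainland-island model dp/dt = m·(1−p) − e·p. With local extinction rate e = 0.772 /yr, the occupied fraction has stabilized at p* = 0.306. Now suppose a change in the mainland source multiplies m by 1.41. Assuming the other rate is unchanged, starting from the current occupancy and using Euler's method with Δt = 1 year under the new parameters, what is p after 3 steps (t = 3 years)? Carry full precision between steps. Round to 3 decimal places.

Balance m(1−p*) = e·p* gives m = e·p*/(1−p*) = 0.772×0.30600/0.69400 = 0.34039.
Starting from p₀ = 0.30600; update p ← p + (dp/dt)·Δt with the new parameters.
t = 1: p = 0.30600 + (+0.09686) = 0.40286
t = 2: p = 0.40286 + (-0.02440) = 0.37845
t = 3: p = 0.37845 + (+0.00615) = 0.38460

0.385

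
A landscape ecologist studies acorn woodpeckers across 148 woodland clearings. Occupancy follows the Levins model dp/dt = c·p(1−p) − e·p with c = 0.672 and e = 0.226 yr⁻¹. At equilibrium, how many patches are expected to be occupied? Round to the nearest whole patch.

p* = 1 − e/c = 1 − 0.226/0.672 = 0.6637.
Expected occupied patches = N × p* = 148 × 0.6637 = 98.23 ≈ 98.

98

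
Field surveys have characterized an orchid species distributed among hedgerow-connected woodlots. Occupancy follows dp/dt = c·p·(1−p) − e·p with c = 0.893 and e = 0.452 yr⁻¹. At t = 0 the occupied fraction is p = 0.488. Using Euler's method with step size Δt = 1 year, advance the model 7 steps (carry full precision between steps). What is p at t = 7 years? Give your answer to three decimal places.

0.494

Update rule: p ← p + [c·p·(1−p) − e·p]·Δt with Δt = 1.
t = 1: p = 0.48800 + (+0.00255) = 0.49055
t = 2: p = 0.49055 + (+0.00144) = 0.49199
t = 3: p = 0.49199 + (+0.00081) = 0.49280
t = 4: p = 0.49280 + (+0.00046) = 0.49326
t = 5: p = 0.49326 + (+0.00026) = 0.49352
t = 6: p = 0.49352 + (+0.00014) = 0.49366
t = 7: p = 0.49366 + (+0.00008) = 0.49374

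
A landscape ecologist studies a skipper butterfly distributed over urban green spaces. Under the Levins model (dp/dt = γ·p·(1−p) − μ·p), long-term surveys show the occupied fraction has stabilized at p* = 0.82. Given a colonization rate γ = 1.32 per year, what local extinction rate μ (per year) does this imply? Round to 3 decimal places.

0.238

At equilibrium γ(1−p*) = μ.
μ = 1.32 × (1 − 0.82) = 1.32 × 0.1800 = 0.2376.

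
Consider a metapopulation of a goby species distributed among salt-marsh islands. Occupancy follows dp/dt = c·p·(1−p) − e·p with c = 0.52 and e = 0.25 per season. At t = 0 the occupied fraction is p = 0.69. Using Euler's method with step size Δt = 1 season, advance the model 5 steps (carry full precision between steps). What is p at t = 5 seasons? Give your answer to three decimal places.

0.545

Update rule: p ← p + [c·p·(1−p) − e·p]·Δt with Δt = 1.
  1  |  dp/dt·Δt = -0.061272  |  p_1 = 0.628728
  2  |  dp/dt·Δt = -0.035799  |  p_2 = 0.592929
  3  |  dp/dt·Δt = -0.022723  |  p_3 = 0.570206
  4  |  dp/dt·Δt = -0.015115  |  p_4 = 0.555092
  5  |  dp/dt·Δt = -0.010351  |  p_5 = 0.544740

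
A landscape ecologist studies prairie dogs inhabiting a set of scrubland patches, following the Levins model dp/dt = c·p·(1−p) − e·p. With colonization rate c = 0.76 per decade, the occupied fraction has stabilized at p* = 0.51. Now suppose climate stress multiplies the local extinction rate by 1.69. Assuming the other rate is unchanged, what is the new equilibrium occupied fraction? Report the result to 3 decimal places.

0.172

Balance c(1−p*) = e gives e = 0.76×(1 − 0.51000) = 0.37240.
New p* = 1 − e/c = 1 − 0.62936/0.76000 = 0.17189.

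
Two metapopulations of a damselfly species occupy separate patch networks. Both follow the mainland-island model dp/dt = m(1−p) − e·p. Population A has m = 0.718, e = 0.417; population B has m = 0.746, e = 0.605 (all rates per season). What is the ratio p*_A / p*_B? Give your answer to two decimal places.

1.15

A: p*_A = m/(m+e) = 0.718/1.1350 = 0.6326.
B: p*_B = 0.746/1.3510 = 0.5522.
p*_A / p*_B = 0.6326/0.5522 = 1.1456.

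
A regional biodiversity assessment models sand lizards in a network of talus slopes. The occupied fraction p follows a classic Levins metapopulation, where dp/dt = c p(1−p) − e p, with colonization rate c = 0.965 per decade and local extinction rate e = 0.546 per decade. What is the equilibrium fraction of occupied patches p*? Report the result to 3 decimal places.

0.434

Setting dp/dt = 0 and dividing through by p* gives c·(1−p*) = e.
So p* = 1 − e/c = 1 − 0.546/0.965 = 1 − 0.5658 = 0.4342.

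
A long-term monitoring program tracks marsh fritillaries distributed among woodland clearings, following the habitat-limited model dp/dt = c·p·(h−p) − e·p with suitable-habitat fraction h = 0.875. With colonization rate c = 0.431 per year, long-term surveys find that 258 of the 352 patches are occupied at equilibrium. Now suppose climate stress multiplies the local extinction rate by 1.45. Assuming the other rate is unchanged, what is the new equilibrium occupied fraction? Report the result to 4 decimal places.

Observed p* = 258/352 = 0.73295.
Balance c(h−p*) = e gives e = 0.431×(0.875 − 0.73295) = 0.06122.
New p* = 0.875 − e/c = 0.875 − 0.08877/0.43100 = 0.66904.

0.6690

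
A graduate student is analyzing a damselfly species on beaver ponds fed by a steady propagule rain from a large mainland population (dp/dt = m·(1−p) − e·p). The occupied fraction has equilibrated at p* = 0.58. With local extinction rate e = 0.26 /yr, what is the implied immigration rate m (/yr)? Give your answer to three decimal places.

0.359

At equilibrium m(1−p*) = e·p*, so m = e·p*/(1−p*).
m = 0.26 × 0.58 / 0.4200 = 0.1508/0.4200 = 0.3590.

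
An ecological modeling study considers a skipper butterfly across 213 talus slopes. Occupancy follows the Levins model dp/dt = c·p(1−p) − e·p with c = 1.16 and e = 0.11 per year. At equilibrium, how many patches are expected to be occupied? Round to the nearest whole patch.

193

p* = 1 − e/c = 1 − 0.11/1.16 = 0.9052.
Expected occupied patches = N × p* = 213 × 0.9052 = 192.80 ≈ 193.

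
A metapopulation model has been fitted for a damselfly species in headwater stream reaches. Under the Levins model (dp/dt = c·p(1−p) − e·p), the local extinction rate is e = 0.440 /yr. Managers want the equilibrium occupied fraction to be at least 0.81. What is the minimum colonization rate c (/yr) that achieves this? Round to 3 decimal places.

p* = 1 − e/c ≥ 0.81 requires e/c ≤ 0.1900, i.e. c ≥ e/0.1900.
c_min = 0.440/0.1900 = 2.3158.

2.316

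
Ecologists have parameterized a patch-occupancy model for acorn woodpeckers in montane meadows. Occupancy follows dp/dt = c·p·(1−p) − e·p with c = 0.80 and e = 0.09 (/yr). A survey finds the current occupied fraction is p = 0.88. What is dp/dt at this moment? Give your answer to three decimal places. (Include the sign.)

0.005

Colonization term: c·p·(1−p) = 0.80×0.88×0.1200 = 0.08448.
Extinction term: e·p = 0.07920.
dp/dt = 0.08448 − 0.07920 = 0.00528.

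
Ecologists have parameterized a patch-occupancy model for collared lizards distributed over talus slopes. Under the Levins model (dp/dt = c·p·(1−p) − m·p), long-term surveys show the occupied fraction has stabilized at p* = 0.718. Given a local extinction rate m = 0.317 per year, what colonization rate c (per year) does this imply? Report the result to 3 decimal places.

At equilibrium c(1−p*) = m, so c = m/(1−p*).
c = 0.317/(1 − 0.718) = 0.317/0.2820 = 1.1241.

1.124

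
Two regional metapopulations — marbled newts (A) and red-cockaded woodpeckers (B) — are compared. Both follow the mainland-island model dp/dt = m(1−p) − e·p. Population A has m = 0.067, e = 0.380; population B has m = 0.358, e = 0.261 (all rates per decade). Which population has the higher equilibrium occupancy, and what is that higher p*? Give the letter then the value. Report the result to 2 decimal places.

B, 0.58

A: p*_A = m/(m+e) = 0.067/0.4470 = 0.1499.
B: p*_B = 0.358/0.6190 = 0.5784.
B is higher at 0.5784.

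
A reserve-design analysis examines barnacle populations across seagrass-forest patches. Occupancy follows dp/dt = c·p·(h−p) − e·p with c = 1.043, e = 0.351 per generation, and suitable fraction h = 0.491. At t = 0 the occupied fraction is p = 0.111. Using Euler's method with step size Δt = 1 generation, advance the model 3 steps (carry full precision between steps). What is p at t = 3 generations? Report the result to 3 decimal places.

Update rule: p ← p + [c·p·(h−p) − e·p]·Δt with Δt = 1.
t = 1: p = 0.11100 + (+0.00503) = 0.11603
t = 2: p = 0.11603 + (+0.00465) = 0.12068
t = 3: p = 0.12068 + (+0.00425) = 0.12494

0.125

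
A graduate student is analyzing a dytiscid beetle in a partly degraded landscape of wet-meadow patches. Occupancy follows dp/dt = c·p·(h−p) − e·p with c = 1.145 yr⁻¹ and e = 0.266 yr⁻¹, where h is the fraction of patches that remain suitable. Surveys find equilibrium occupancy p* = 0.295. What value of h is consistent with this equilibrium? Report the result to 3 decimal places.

At equilibrium c(h−p*) = e, so h = p* + e/c.
h = 0.295 + 0.266/1.145 = 0.295 + 0.2323 = 0.5273.

0.527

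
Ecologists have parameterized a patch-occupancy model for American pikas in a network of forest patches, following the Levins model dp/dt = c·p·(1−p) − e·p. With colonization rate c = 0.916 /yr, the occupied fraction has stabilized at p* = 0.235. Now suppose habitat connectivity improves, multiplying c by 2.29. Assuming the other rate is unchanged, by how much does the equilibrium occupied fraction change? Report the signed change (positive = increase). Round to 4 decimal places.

0.4309

Balance c(1−p*) = e gives e = 0.916×(1 − 0.23500) = 0.70074.
New p* = 1 − e/c = 1 − 0.70074/2.09764 = 0.66594.
Δp* = 0.66594 − 0.23500 = +0.43094.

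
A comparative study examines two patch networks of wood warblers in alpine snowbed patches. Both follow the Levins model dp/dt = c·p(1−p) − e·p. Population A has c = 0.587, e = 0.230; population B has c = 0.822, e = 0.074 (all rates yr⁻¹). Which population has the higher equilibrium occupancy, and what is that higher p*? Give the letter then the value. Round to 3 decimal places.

A: p*_A = 1 − 0.230/0.587 = 0.6082.
B: p*_B = 1 − 0.074/0.822 = 0.9100.
B is higher at 0.9100.

B, 0.910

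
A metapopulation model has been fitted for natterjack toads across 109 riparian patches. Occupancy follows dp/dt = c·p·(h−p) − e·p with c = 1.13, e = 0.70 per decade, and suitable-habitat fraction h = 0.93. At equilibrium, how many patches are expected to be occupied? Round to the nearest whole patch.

p* = h − e/c = 0.93 − 0.6195 = 0.3105.
Expected occupied patches = N × p* = 109 × 0.3105 = 33.85 ≈ 34.

34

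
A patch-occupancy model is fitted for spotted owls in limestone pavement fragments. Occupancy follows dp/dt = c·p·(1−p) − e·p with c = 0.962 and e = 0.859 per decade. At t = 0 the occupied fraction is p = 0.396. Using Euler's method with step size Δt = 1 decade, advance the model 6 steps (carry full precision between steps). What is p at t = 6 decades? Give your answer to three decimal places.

Update rule: p ← p + [c·p·(1−p) − e·p]·Δt with Δt = 1.
  1  |  dp/dt·Δt = -0.110069  |  p_1 = 0.285931
  2  |  dp/dt·Δt = -0.049199  |  p_2 = 0.236732
  3  |  dp/dt·Δt = -0.029529  |  p_3 = 0.207203
  4  |  dp/dt·Δt = -0.019960  |  p_4 = 0.187243
  5  |  dp/dt·Δt = -0.014442  |  p_5 = 0.172802
  6  |  dp/dt·Δt = -0.010927  |  p_6 = 0.161874

0.162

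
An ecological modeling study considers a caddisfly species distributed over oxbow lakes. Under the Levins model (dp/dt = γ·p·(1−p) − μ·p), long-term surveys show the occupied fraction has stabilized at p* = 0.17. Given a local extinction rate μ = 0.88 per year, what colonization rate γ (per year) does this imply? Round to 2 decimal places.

1.06

At equilibrium γ(1−p*) = μ, so γ = μ/(1−p*).
γ = 0.88/(1 − 0.17) = 0.88/0.8300 = 1.0602.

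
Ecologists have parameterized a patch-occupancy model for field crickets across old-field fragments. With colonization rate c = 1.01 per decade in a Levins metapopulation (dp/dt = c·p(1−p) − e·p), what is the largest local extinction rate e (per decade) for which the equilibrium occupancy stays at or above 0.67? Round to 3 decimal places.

1 − e/c ≥ 0.67 ⇒ e ≤ c(1 − 0.67) = 1.01 × 0.3300.
e_max = 0.3333.

0.333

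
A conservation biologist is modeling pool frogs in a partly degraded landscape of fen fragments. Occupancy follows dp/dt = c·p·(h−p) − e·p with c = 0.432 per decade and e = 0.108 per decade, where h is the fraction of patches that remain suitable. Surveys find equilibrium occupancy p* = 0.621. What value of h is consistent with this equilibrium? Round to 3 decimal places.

0.871

At equilibrium c(h−p*) = e, so h = p* + e/c.
h = 0.621 + 0.108/0.432 = 0.621 + 0.2500 = 0.8710.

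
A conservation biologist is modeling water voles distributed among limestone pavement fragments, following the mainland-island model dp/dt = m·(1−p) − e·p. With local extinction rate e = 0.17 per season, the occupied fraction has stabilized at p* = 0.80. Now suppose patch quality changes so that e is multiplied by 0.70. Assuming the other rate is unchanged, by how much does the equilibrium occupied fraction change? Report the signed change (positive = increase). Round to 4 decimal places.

0.0511

Balance m(1−p*) = e·p* gives m = e·p*/(1−p*) = 0.17×0.80000/0.20000 = 0.68000.
New p* = m/(m+e) = 0.68000/(0.68000+0.11900) = 0.85106.
Δp* = 0.85106 − 0.80000 = +0.05106.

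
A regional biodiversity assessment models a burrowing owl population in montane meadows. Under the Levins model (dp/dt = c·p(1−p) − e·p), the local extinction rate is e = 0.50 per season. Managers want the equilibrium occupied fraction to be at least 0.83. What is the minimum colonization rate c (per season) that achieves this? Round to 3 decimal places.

2.941

p* = 1 − e/c ≥ 0.83 requires e/c ≤ 0.1700, i.e. c ≥ e/0.1700.
c_min = 0.50/0.1700 = 2.9412.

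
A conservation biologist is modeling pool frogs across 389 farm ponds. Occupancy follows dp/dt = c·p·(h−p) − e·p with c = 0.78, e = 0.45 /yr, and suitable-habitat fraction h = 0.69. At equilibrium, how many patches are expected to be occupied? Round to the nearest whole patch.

p* = h − e/c = 0.69 − 0.5769 = 0.1131.
Expected occupied patches = N × p* = 389 × 0.1131 = 43.99 ≈ 44.

44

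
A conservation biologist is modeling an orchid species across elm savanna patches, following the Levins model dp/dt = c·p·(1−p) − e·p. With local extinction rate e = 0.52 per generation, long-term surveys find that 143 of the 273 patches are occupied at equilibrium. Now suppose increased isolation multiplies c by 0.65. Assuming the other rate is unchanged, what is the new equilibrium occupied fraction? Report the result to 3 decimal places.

Observed p* = 143/273 = 0.52381.
Balance c(1−p*) = e gives c = e/(1 − 0.52381) = 0.52/0.47619 = 1.09200.
New p* = 1 − e/c = 1 − 0.52000/0.70980 = 0.26740.

0.267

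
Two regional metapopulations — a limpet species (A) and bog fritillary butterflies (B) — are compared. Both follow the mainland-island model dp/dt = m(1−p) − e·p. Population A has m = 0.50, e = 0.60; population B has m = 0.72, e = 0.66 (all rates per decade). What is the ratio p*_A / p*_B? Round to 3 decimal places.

0.871

A: p*_A = m/(m+e) = 0.50/1.1000 = 0.4545.
B: p*_B = 0.72/1.3800 = 0.5217.
p*_A / p*_B = 0.4545/0.5217 = 0.8712.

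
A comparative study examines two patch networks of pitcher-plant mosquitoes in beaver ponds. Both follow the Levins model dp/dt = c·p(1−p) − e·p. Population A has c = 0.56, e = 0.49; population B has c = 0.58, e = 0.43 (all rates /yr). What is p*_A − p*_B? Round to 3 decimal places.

A: p*_A = 1 − 0.49/0.56 = 0.1250.
B: p*_B = 1 − 0.43/0.58 = 0.2586.
p*_A − p*_B = 0.1250 − 0.2586 = -0.1336.

-0.134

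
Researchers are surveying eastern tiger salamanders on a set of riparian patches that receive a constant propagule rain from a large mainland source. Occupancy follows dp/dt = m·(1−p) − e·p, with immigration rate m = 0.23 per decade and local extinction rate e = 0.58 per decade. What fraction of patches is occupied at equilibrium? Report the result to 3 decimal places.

0.284

Setting dp/dt = 0: m − m·p* = e·p*, so m = (m+e)·p*.
p* = m/(m+e) = 0.23/(0.23+0.58) = 0.23/0.8100 = 0.2840.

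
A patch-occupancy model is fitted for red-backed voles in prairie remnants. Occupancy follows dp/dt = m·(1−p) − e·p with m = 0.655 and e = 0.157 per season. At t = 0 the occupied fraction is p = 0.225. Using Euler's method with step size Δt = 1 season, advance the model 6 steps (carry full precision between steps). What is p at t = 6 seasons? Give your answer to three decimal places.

0.807

Update rule: p ← p + [m·(1−p) − e·p]·Δt with Δt = 1.
step 1: Δp = +0.47230, p = 0.69730
step 2: Δp = +0.08879, p = 0.78609
step 3: Δp = +0.01669, p = 0.80279
step 4: Δp = +0.00314, p = 0.80592
step 5: Δp = +0.00059, p = 0.80651
step 6: Δp = +0.00011, p = 0.80662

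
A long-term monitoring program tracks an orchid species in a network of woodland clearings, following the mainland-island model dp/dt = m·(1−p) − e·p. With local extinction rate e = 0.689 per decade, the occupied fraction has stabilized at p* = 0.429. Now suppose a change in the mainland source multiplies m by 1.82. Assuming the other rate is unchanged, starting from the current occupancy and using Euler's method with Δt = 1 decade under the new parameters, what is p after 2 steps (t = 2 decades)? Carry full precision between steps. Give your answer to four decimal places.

0.5184

Balance m(1−p*) = e·p* gives m = e·p*/(1−p*) = 0.689×0.42900/0.57100 = 0.51765.
Starting from p₀ = 0.42900; update p ← p + (dp/dt)·Δt with the new parameters.
  1  |  dp/dt·Δt = +0.242376  |  p_1 = 0.671376
  2  |  dp/dt·Δt = -0.152972  |  p_2 = 0.518405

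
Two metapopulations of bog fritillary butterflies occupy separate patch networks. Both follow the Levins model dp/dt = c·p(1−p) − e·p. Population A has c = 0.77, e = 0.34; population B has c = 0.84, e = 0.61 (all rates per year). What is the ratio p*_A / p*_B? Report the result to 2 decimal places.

A: p*_A = 1 − 0.34/0.77 = 0.5584.
B: p*_B = 1 − 0.61/0.84 = 0.2738.
p*_A / p*_B = 0.5584/0.2738 = 2.0395.

2.04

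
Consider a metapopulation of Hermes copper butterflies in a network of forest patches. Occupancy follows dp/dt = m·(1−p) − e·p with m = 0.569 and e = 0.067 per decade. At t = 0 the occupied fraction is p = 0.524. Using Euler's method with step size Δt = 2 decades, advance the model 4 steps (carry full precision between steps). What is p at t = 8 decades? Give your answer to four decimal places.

0.8926

Update rule: p ← p + [m·(1−p) − e·p]·Δt with Δt = 2.
step 1: Δp = +0.47147, p = 0.99547
step 2: Δp = -0.12824, p = 0.86723
step 3: Δp = +0.03488, p = 0.90211
step 4: Δp = -0.00949, p = 0.89263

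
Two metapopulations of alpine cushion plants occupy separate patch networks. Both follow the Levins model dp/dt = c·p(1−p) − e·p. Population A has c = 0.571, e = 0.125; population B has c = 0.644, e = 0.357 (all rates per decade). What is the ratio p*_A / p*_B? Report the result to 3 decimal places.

1.753

A: p*_A = 1 − 0.125/0.571 = 0.7811.
B: p*_B = 1 − 0.357/0.644 = 0.4457.
p*_A / p*_B = 0.7811/0.4457 = 1.7527.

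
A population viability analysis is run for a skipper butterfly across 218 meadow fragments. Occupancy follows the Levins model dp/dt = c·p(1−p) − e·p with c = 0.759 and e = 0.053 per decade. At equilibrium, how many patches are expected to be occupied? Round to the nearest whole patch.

p* = 1 − e/c = 1 − 0.053/0.759 = 0.9302.
Expected occupied patches = N × p* = 218 × 0.9302 = 202.78 ≈ 203.

203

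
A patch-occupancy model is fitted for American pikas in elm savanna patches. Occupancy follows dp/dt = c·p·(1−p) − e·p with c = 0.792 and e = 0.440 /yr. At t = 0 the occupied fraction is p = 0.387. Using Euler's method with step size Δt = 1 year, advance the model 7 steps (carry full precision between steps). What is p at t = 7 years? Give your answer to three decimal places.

0.441

Update rule: p ← p + [c·p·(1−p) − e·p]·Δt with Δt = 1.
step 1: Δp = +0.01761, p = 0.40461
step 2: Δp = +0.01277, p = 0.41737
step 3: Δp = +0.00895, p = 0.42632
step 4: Δp = +0.00612, p = 0.43244
step 5: Δp = +0.00411, p = 0.43655
step 6: Δp = +0.00273, p = 0.43928
step 7: Δp = +0.00180, p = 0.44108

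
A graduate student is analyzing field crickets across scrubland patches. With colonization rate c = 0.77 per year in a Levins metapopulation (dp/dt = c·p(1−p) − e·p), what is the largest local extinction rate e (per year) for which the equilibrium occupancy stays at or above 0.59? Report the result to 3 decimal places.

1 − e/c ≥ 0.59 ⇒ e ≤ c(1 − 0.59) = 0.77 × 0.4100.
e_max = 0.3157.

0.316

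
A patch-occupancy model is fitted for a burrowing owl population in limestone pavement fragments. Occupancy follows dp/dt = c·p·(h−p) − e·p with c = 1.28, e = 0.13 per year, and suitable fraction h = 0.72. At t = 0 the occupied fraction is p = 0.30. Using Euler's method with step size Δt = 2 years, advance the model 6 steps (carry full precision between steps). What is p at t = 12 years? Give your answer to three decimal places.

0.622

Update rule: p ← p + [c·p·(h−p) − e·p]·Δt with Δt = 2.
step 1: Δp = +0.24456, p = 0.54456
step 2: Δp = +0.10299, p = 0.64755
step 3: Δp = -0.04826, p = 0.59929
step 4: Δp = +0.02938, p = 0.62867
step 5: Δp = -0.01646, p = 0.61220
step 6: Δp = +0.00977, p = 0.62197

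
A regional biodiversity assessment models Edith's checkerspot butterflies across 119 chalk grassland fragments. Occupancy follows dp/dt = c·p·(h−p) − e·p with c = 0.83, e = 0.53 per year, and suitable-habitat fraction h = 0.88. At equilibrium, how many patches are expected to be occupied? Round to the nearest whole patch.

29

p* = h − e/c = 0.88 − 0.6386 = 0.2414.
Expected occupied patches = N × p* = 119 × 0.2414 = 28.73 ≈ 29.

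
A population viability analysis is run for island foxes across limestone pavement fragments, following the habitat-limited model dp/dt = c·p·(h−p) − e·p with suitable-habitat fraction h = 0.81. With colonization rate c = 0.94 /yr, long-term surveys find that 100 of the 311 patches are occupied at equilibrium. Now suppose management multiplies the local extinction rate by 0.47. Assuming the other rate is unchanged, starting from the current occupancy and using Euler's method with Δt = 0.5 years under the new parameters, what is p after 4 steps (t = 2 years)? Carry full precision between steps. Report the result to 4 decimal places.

Observed p* = 100/311 = 0.32154.
Balance c(h−p*) = e gives e = 0.94×(0.81 − 0.32154) = 0.45915.
Starting from p₀ = 0.32154; update p ← p + (dp/dt)·Δt with the new parameters.
step 1: Δp = +0.03912, p = 0.36067
step 2: Δp = +0.03725, p = 0.39792
step 3: Δp = +0.03413, p = 0.43205
step 4: Δp = +0.03013, p = 0.46218

0.4622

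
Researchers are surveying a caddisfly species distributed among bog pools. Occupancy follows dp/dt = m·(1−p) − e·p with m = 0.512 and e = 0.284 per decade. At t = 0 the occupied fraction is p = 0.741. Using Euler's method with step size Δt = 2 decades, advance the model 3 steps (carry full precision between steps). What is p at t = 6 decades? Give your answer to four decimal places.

0.6229

Update rule: p ← p + [m·(1−p) − e·p]·Δt with Δt = 2.
  1  |  dp/dt·Δt = -0.155672  |  p_1 = 0.585328
  2  |  dp/dt·Δt = +0.092158  |  p_2 = 0.677486
  3  |  dp/dt·Δt = -0.054557  |  p_3 = 0.622928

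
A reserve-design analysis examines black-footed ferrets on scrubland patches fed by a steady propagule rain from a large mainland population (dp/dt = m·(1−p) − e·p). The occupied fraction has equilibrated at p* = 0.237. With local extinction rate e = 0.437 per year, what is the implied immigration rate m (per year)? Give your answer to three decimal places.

At equilibrium m(1−p*) = e·p*, so m = e·p*/(1−p*).
m = 0.437 × 0.237 / 0.7630 = 0.1036/0.7630 = 0.1357.

0.136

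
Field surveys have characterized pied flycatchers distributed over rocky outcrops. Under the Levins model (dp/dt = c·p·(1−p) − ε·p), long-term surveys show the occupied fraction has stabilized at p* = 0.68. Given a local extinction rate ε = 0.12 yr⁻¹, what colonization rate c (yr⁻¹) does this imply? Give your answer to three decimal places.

0.375

At equilibrium c(1−p*) = ε, so c = ε/(1−p*).
c = 0.12/(1 − 0.68) = 0.12/0.3200 = 0.3750.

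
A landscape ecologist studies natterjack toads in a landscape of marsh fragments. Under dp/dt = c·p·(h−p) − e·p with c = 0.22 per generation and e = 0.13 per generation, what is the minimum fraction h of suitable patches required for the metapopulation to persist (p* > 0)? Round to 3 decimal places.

p* = h − e/c is positive only when h > e/c.
h_min = e/c = 0.13/0.22 = 0.5909.

0.591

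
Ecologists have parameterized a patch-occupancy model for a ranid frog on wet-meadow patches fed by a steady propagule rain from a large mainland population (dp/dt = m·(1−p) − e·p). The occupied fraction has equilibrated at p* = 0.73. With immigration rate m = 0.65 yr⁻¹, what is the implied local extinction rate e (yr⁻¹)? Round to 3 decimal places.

0.240

At equilibrium m(1−p*) = e·p*, so e = m(1−p*)/p*.
e = 0.65 × 0.2700 / 0.73 = 0.2404.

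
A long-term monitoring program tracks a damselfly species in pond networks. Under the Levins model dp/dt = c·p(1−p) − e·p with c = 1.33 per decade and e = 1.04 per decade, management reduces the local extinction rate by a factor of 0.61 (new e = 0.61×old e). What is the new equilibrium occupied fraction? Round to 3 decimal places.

0.523

Before: p* = 1 − 1.04/1.33 = 0.2180.
After the change, c = 1.33, e = 0.6344, so p* = 1 − 0.6344/1.33 = 0.5230.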